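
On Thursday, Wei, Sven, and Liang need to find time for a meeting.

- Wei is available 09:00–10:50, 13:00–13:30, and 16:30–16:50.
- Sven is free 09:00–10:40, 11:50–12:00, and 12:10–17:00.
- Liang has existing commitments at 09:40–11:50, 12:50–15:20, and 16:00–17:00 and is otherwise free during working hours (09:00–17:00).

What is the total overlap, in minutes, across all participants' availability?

Liang free within 09:00–17:00: 09:00–09:40, 11:50–12:50, 15:20–16:00.
Wei ∩ Sven: 09:00–10:40, 13:00–13:30, 16:30–16:50.
Wei ∩ Sven ∩ Liang: 09:00–09:40.
Total common minutes: 40.

40 minutes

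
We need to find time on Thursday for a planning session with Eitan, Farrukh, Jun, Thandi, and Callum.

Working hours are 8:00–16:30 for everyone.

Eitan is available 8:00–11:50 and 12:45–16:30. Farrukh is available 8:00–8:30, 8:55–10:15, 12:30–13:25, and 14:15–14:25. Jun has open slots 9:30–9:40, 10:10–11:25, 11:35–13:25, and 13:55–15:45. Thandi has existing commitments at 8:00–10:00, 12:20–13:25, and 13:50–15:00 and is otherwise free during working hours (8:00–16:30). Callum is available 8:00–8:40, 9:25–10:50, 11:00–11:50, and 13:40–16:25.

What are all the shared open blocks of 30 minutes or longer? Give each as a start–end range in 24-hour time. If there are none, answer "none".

none

Thandi free within 08:00–16:30: 10:00–12:20, 13:25–13:50, 15:00–16:30.
Eitan ∩ Farrukh: 08:00–08:30, 08:55–10:15, 12:45–13:25, 14:15–14:25.
Eitan ∩ Farrukh ∩ Jun: 09:30–09:40, 10:10–10:15, 12:45–13:25, 14:15–14:25.
Eitan ∩ Farrukh ∩ Jun ∩ Thandi: 10:10–10:15.
Eitan ∩ Farrukh ∩ Jun ∩ Thandi ∩ Callum: 10:10–10:15.
Windows ≥ 30 min: (none).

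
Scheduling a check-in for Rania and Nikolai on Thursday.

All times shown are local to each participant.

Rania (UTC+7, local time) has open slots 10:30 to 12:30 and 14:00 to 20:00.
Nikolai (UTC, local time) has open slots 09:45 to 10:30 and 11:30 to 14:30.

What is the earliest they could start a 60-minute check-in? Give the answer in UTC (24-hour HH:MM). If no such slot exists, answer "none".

Rania → UTC: 03:30–05:30, 07:00–13:00.
Nikolai → UTC: 09:45–10:30, 11:30–14:30.
Rania ∩ Nikolai: 09:45–10:30, 11:30–13:00.
Windows ≥ 60 min: 11:30–13:00.
Earliest such window starts at 11:30.

11:30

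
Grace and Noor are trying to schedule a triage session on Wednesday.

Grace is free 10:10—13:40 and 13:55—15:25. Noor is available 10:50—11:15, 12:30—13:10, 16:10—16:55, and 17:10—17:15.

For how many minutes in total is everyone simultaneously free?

Grace ∩ Noor: 10:50–11:15, 12:30–13:10.
Total common minutes: 25 + 40 = 65.

65 minutes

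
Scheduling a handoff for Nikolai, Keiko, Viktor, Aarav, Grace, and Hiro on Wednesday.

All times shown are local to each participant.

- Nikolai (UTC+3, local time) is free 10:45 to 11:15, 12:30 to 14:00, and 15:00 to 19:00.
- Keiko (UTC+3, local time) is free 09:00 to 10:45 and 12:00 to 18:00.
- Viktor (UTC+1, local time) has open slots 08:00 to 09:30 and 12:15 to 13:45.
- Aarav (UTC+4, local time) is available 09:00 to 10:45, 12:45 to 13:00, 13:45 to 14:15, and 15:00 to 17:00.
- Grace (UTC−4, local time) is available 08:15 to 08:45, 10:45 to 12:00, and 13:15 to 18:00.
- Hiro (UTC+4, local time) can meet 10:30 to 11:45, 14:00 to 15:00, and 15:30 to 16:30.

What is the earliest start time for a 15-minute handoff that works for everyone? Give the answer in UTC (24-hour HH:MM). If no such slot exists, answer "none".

12:15

Nikolai → UTC: 07:45–08:15, 09:30–11:00, 12:00–16:00.
Keiko → UTC: 06:00–07:45, 09:00–15:00.
Viktor → UTC: 07:00–08:30, 11:15–12:45.
Aarav → UTC: 05:00–06:45, 08:45–09:00, 09:45–10:15, 11:00–13:00.
Grace → UTC: 12:15–12:45, 14:45–16:00, 17:15–22:00.
Hiro → UTC: 06:30–07:45, 10:00–11:00, 11:30–12:30.
Nikolai ∩ Keiko: 09:30–11:00, 12:00–15:00.
Nikolai ∩ Keiko ∩ Viktor: 12:00–12:45.
Nikolai ∩ Keiko ∩ Viktor ∩ Aarav: 12:00–12:45.
Nikolai ∩ Keiko ∩ Viktor ∩ Aarav ∩ Grace: 12:15–12:45.
Nikolai ∩ Keiko ∩ Viktor ∩ Aarav ∩ Grace ∩ Hiro: 12:15–12:30.
Windows ≥ 15 min: 12:15–12:30.
Earliest such window starts at 12:15.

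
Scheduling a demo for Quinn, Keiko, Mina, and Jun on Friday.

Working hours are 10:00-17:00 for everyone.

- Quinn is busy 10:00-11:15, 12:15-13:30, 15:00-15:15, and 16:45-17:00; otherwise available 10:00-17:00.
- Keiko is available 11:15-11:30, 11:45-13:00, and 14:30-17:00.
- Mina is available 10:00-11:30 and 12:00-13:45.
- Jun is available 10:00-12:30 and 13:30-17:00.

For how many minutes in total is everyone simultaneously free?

30 minutes

Quinn free within 10:00–17:00: 11:15–12:15, 13:30–15:00, 15:15–16:45.
Quinn ∩ Keiko: 11:15–11:30, 11:45–12:15, 14:30–15:00, 15:15–16:45.
Quinn ∩ Keiko ∩ Mina: 11:15–11:30, 12:00–12:15.
Quinn ∩ Keiko ∩ Mina ∩ Jun: 11:15–11:30, 12:00–12:15.
Total common minutes: 15 + 15 = 30.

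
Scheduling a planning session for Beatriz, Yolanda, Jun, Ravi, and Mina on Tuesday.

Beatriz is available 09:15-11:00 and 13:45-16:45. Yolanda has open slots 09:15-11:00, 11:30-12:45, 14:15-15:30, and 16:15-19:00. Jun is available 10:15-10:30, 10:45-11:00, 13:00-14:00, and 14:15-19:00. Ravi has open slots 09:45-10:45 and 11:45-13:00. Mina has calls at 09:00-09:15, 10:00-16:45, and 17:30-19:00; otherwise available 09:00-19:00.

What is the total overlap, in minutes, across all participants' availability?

Mina free within 09:00–19:00: 09:15–10:00, 16:45–17:30.
Beatriz ∩ Yolanda: 09:15–11:00, 14:15–15:30, 16:15–16:45.
Beatriz ∩ Yolanda ∩ Jun: 10:15–10:30, 10:45–11:00, 14:15–15:30, 16:15–16:45.
Beatriz ∩ Yolanda ∩ Jun ∩ Ravi: 10:15–10:30.
Beatriz ∩ Yolanda ∩ Jun ∩ Ravi ∩ Mina: (none).
Total common minutes: 0.

0 minutes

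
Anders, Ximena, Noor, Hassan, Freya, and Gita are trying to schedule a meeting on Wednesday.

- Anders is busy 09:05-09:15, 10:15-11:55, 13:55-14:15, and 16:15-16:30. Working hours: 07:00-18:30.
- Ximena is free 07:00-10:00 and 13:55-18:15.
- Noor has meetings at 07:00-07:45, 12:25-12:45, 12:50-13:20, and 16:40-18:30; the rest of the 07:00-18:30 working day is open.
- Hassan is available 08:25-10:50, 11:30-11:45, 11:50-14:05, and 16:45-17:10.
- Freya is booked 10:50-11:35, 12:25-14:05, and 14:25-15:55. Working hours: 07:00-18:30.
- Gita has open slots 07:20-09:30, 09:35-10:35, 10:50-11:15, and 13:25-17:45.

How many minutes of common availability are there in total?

Anders free within 07:00–18:30: 07:00–09:05, 09:15–10:15, 11:55–13:55, 14:15–16:15, 16:30–18:30.
Noor free within 07:00–18:30: 07:45–12:25, 12:45–12:50, 13:20–16:40.
Freya free within 07:00–18:30: 07:00–10:50, 11:35–12:25, 14:05–14:25, 15:55–18:30.
Anders ∩ Ximena: 07:00–09:05, 09:15–10:00, 14:15–16:15, 16:30–18:15.
Anders ∩ Ximena ∩ Noor: 07:45–09:05, 09:15–10:00, 14:15–16:15, 16:30–16:40.
Anders ∩ Ximena ∩ Noor ∩ Hassan: 08:25–09:05, 09:15–10:00.
Anders ∩ Ximena ∩ Noor ∩ Hassan ∩ Freya: 08:25–09:05, 09:15–10:00.
Anders ∩ Ximena ∩ Noor ∩ Hassan ∩ Freya ∩ Gita: 08:25–09:05, 09:15–09:30, 09:35–10:00.
Total common minutes: 40 + 15 + 25 = 80.

80 minutes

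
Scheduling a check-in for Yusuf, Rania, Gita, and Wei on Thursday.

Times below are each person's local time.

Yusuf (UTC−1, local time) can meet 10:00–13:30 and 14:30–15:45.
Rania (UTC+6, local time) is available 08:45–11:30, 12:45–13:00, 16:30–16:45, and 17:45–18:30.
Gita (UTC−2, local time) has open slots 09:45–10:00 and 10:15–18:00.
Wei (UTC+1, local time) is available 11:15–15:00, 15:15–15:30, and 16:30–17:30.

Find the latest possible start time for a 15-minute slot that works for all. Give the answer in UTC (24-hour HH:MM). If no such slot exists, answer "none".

Yusuf → UTC: 11:00–14:30, 15:30–16:45.
Rania → UTC: 02:45–05:30, 06:45–07:00, 10:30–10:45, 11:45–12:30.
Gita → UTC: 11:45–12:00, 12:15–20:00.
Wei → UTC: 10:15–14:00, 14:15–14:30, 15:30–16:30.
Yusuf ∩ Rania: 11:45–12:30.
Yusuf ∩ Rania ∩ Gita: 11:45–12:00, 12:15–12:30.
Yusuf ∩ Rania ∩ Gita ∩ Wei: 11:45–12:00, 12:15–12:30.
Windows ≥ 15 min: 11:45–12:00, 12:15–12:30.
Latest start in the last window 12:15–12:30 is 12:30 − 15 min = 12:15.

12:15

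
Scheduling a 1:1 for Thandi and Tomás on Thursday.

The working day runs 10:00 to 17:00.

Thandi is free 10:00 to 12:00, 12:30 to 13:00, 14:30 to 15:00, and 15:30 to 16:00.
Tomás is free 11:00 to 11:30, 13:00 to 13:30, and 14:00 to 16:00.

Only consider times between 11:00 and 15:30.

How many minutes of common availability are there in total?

Thandi ∩ Tomás: 11:00–11:30, 14:30–15:00, 15:30–16:00.
Restricted to 11:00–15:30: 11:00–11:30, 14:30–15:00.
Total common minutes: 30 + 30 = 60.

60 minutes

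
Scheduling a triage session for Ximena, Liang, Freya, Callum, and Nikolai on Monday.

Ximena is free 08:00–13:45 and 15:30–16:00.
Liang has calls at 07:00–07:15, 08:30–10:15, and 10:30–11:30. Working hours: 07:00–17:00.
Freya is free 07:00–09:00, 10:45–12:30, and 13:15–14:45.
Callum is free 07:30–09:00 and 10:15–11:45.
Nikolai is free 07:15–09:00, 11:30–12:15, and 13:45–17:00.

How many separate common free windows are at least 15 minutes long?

Liang free within 07:00–17:00: 07:15–08:30, 10:15–10:30, 11:30–17:00.
Ximena ∩ Liang: 08:00–08:30, 10:15–10:30, 11:30–13:45, 15:30–16:00.
Ximena ∩ Liang ∩ Freya: 08:00–08:30, 11:30–12:30, 13:15–13:45.
Ximena ∩ Liang ∩ Freya ∩ Callum: 08:00–08:30, 11:30–11:45.
Ximena ∩ Liang ∩ Freya ∩ Callum ∩ Nikolai: 08:00–08:30, 11:30–11:45.
Windows ≥ 15 min: 08:00–08:30, 11:30–11:45.
That's 2 windows.

2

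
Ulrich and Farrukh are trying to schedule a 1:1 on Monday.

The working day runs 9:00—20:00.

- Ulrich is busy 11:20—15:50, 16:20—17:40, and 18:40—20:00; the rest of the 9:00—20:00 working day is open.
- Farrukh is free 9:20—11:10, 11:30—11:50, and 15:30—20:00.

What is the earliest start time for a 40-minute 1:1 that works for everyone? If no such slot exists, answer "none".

09:20

Ulrich free within 09:00–20:00: 09:00–11:20, 15:50–16:20, 17:40–18:40.
Ulrich ∩ Farrukh: 09:20–11:10, 15:50–16:20, 17:40–18:40.
Windows ≥ 40 min: 09:20–11:10, 17:40–18:40.
Earliest such window starts at 09:20.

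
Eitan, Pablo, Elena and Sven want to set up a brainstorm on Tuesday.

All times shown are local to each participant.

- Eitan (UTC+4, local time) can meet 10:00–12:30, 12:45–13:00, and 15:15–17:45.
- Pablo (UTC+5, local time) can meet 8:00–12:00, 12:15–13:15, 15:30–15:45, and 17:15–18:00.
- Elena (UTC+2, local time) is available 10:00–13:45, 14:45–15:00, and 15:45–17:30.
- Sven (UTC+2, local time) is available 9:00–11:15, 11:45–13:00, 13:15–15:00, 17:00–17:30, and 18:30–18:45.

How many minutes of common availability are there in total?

30 minutes

Eitan → UTC: 06:00–08:30, 08:45–09:00, 11:15–13:45.
Pablo → UTC: 03:00–07:00, 07:15–08:15, 10:30–10:45, 12:15–13:00.
Elena → UTC: 08:00–11:45, 12:45–13:00, 13:45–15:30.
Sven → UTC: 07:00–09:15, 09:45–11:00, 11:15–13:00, 15:00–15:30, 16:30–16:45.
Eitan ∩ Pablo: 06:00–07:00, 07:15–08:15, 12:15–13:00.
Eitan ∩ Pablo ∩ Elena: 08:00–08:15, 12:45–13:00.
Eitan ∩ Pablo ∩ Elena ∩ Sven: 08:00–08:15, 12:45–13:00.
Total common minutes: 15 + 15 = 30.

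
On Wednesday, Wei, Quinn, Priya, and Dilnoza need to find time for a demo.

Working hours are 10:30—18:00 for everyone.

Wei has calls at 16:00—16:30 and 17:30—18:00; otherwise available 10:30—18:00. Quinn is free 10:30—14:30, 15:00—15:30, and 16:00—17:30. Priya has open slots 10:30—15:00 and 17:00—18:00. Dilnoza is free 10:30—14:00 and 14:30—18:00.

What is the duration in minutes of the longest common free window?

Wei free within 10:30–18:00: 10:30–16:00, 16:30–17:30.
Wei ∩ Quinn: 10:30–14:30, 15:00–15:30, 16:30–17:30.
Wei ∩ Quinn ∩ Priya: 10:30–14:30, 17:00–17:30.
Wei ∩ Quinn ∩ Priya ∩ Dilnoza: 10:30–14:00, 17:00–17:30.
Common window lengths: 210, 30 min; longest is 210.

210 minutes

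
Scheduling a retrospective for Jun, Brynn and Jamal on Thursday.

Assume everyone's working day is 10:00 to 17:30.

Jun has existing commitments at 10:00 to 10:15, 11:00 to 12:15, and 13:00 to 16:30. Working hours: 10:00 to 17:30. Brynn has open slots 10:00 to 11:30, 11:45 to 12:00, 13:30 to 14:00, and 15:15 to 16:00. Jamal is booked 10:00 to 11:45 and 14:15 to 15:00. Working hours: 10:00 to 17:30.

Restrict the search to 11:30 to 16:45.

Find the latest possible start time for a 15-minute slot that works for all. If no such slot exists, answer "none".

none

Jun free within 10:00–17:30: 10:15–11:00, 12:15–13:00, 16:30–17:30.
Jamal free within 10:00–17:30: 11:45–14:15, 15:00–17:30.
Jun ∩ Brynn: 10:15–11:00.
Jun ∩ Brynn ∩ Jamal: (none).
Restricted to 11:30–16:45: (none).
Windows ≥ 15 min: (none).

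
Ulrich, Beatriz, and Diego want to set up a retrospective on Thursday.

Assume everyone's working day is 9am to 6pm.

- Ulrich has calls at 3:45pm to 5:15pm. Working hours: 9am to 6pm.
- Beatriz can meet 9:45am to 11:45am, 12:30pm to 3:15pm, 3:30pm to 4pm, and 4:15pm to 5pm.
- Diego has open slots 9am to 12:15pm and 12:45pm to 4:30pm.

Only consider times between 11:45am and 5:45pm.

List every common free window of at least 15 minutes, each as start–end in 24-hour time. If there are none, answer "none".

12:45–15:15, 15:30–15:45

Ulrich free within 09:00–18:00: 09:00–15:45, 17:15–18:00.
Ulrich ∩ Beatriz: 09:45–11:45, 12:30–15:15, 15:30–15:45.
Ulrich ∩ Beatriz ∩ Diego: 09:45–11:45, 12:45–15:15, 15:30–15:45.
Restricted to 11:45–17:45: 12:45–15:15, 15:30–15:45.
Windows ≥ 15 min: 12:45–15:15, 15:30–15:45.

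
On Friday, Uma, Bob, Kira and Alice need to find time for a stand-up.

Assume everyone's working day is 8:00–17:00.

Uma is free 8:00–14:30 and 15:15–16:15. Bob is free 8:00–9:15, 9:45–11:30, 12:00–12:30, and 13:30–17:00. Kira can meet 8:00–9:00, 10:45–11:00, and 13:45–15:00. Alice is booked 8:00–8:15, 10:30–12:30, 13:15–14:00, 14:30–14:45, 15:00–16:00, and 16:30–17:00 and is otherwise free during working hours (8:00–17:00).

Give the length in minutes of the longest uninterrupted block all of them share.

45 minutes

Alice free within 08:00–17:00: 08:15–10:30, 12:30–13:15, 14:00–14:30, 14:45–15:00, 16:00–16:30.
Uma ∩ Bob: 08:00–09:15, 09:45–11:30, 12:00–12:30, 13:30–14:30, 15:15–16:15.
Uma ∩ Bob ∩ Kira: 08:00–09:00, 10:45–11:00, 13:45–14:30.
Uma ∩ Bob ∩ Kira ∩ Alice: 08:15–09:00, 14:00–14:30.
Common window lengths: 45, 30 min; longest is 45.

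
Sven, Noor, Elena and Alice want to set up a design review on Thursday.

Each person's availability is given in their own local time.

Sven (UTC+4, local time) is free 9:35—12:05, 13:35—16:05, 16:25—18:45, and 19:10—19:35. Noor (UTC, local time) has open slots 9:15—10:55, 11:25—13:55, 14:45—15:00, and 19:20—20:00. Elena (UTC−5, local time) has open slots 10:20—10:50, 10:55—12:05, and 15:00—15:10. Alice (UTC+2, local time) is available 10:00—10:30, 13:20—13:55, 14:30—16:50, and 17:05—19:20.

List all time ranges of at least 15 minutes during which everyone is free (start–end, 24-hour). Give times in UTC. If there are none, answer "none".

Sven → UTC: 05:35–08:05, 09:35–12:05, 12:25–14:45, 15:10–15:35.
Noor → UTC: 09:15–10:55, 11:25–13:55, 14:45–15:00, 19:20–20:00.
Elena → UTC: 15:20–15:50, 15:55–17:05, 20:00–20:10.
Alice → UTC: 08:00–08:30, 11:20–11:55, 12:30–14:50, 15:05–17:20.
Sven ∩ Noor: 09:35–10:55, 11:25–12:05, 12:25–13:55.
Sven ∩ Noor ∩ Elena: (none).
Sven ∩ Noor ∩ Elena ∩ Alice: (none).
Windows ≥ 15 min: (none).

none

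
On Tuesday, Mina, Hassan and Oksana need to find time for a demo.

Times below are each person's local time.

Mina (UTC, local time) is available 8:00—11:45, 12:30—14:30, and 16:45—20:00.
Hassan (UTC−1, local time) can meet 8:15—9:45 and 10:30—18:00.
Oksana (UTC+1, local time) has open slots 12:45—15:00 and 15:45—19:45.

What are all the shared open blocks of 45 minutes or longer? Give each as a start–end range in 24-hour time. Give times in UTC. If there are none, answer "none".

Mina → UTC: 08:00–11:45, 12:30–14:30, 16:45–20:00.
Hassan → UTC: 09:15–10:45, 11:30–19:00.
Oksana → UTC: 11:45–14:00, 14:45–18:45.
Mina ∩ Hassan: 09:15–10:45, 11:30–11:45, 12:30–14:30, 16:45–19:00.
Mina ∩ Hassan ∩ Oksana: 12:30–14:00, 16:45–18:45.
Windows ≥ 45 min: 12:30–14:00, 16:45–18:45.

12:30–14:00, 16:45–18:45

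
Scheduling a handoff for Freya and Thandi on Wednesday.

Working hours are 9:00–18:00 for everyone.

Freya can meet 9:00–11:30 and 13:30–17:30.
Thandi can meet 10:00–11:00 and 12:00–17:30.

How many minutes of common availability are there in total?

Freya ∩ Thandi: 10:00–11:00, 13:30–17:30.
Total common minutes: 60 + 240 = 300.

300 minutes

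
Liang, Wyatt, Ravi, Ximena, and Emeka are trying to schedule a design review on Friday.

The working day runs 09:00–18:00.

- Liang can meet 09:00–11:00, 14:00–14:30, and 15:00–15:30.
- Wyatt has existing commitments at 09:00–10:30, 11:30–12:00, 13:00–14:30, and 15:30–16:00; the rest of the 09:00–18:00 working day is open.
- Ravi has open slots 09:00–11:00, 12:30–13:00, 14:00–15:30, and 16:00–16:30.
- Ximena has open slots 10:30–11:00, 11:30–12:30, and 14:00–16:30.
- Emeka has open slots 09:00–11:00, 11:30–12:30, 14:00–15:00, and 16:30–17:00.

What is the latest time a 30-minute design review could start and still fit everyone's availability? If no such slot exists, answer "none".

Wyatt free within 09:00–18:00: 10:30–11:30, 12:00–13:00, 14:30–15:30, 16:00–18:00.
Liang ∩ Wyatt: 10:30–11:00, 15:00–15:30.
Liang ∩ Wyatt ∩ Ravi: 10:30–11:00, 15:00–15:30.
Liang ∩ Wyatt ∩ Ravi ∩ Ximena: 10:30–11:00, 15:00–15:30.
Liang ∩ Wyatt ∩ Ravi ∩ Ximena ∩ Emeka: 10:30–11:00.
Windows ≥ 30 min: 10:30–11:00.
Latest start in the last window 10:30–11:00 is 11:00 − 30 min = 10:30.

10:30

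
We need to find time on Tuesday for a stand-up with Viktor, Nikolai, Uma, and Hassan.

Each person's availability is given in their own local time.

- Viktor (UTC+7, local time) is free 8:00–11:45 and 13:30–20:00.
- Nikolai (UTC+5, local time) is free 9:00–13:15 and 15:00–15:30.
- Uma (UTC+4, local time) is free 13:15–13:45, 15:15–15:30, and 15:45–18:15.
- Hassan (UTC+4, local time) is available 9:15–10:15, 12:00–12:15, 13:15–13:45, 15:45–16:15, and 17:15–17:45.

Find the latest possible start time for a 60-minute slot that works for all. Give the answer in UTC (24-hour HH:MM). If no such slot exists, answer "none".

Viktor → UTC: 01:00–04:45, 06:30–13:00.
Nikolai → UTC: 04:00–08:15, 10:00–10:30.
Uma → UTC: 09:15–09:45, 11:15–11:30, 11:45–14:15.
Hassan → UTC: 05:15–06:15, 08:00–08:15, 09:15–09:45, 11:45–12:15, 13:15–13:45.
Viktor ∩ Nikolai: 04:00–04:45, 06:30–08:15, 10:00–10:30.
Viktor ∩ Nikolai ∩ Uma: (none).
Viktor ∩ Nikolai ∩ Uma ∩ Hassan: (none).
Windows ≥ 60 min: (none).

none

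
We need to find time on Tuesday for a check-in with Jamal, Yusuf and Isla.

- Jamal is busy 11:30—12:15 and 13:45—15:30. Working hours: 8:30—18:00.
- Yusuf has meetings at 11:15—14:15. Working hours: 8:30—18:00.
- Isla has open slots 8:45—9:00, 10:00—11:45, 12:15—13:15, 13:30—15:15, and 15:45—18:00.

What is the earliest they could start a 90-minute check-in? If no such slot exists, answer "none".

Jamal free within 08:30–18:00: 08:30–11:30, 12:15–13:45, 15:30–18:00.
Yusuf free within 08:30–18:00: 08:30–11:15, 14:15–18:00.
Jamal ∩ Yusuf: 08:30–11:15, 15:30–18:00.
Jamal ∩ Yusuf ∩ Isla: 08:45–09:00, 10:00–11:15, 15:45–18:00.
Windows ≥ 90 min: 15:45–18:00.
Earliest such window starts at 15:45.

15:45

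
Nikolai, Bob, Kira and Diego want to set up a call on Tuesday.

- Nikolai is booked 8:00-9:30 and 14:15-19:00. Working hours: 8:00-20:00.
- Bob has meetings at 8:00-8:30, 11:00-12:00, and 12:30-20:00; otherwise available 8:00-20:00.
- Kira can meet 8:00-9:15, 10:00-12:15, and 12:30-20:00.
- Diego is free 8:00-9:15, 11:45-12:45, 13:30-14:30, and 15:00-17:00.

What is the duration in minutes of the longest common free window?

15 minutes

Nikolai free within 08:00–20:00: 09:30–14:15, 19:00–20:00.
Bob free within 08:00–20:00: 08:30–11:00, 12:00–12:30.
Nikolai ∩ Bob: 09:30–11:00, 12:00–12:30.
Nikolai ∩ Bob ∩ Kira: 10:00–11:00, 12:00–12:15.
Nikolai ∩ Bob ∩ Kira ∩ Diego: 12:00–12:15.
Single common window of 15 minutes.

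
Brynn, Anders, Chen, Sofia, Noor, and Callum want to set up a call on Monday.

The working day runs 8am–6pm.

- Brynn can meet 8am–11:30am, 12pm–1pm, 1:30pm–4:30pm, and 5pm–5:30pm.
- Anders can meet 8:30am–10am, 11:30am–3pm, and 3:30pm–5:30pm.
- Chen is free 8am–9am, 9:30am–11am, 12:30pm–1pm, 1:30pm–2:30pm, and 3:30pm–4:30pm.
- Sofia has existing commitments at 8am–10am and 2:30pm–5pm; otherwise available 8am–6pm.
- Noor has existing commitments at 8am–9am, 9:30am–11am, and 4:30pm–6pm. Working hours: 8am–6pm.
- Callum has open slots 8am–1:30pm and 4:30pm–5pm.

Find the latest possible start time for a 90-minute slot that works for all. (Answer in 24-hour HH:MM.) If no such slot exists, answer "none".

none

Sofia free within 08:00–18:00: 10:00–14:30, 17:00–18:00.
Noor free within 08:00–18:00: 09:00–09:30, 11:00–16:30.
Brynn ∩ Anders: 08:30–10:00, 12:00–13:00, 13:30–15:00, 15:30–16:30, 17:00–17:30.
Brynn ∩ Anders ∩ Chen: 08:30–09:00, 09:30–10:00, 12:30–13:00, 13:30–14:30, 15:30–16:30.
Brynn ∩ Anders ∩ Chen ∩ Sofia: 12:30–13:00, 13:30–14:30.
Brynn ∩ Anders ∩ Chen ∩ Sofia ∩ Noor: 12:30–13:00, 13:30–14:30.
Brynn ∩ Anders ∩ Chen ∩ Sofia ∩ Noor ∩ Callum: 12:30–13:00.
Windows ≥ 90 min: (none).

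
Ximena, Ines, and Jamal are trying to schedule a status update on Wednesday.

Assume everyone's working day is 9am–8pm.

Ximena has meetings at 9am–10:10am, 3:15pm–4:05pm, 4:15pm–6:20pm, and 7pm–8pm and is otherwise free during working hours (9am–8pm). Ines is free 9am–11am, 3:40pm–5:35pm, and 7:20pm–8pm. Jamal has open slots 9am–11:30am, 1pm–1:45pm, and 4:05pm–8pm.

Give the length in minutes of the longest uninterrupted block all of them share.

Ximena free within 09:00–20:00: 10:10–15:15, 16:05–16:15, 18:20–19:00.
Ximena ∩ Ines: 10:10–11:00, 16:05–16:15.
Ximena ∩ Ines ∩ Jamal: 10:10–11:00, 16:05–16:15.
Common window lengths: 50, 10 min; longest is 50.

50 minutes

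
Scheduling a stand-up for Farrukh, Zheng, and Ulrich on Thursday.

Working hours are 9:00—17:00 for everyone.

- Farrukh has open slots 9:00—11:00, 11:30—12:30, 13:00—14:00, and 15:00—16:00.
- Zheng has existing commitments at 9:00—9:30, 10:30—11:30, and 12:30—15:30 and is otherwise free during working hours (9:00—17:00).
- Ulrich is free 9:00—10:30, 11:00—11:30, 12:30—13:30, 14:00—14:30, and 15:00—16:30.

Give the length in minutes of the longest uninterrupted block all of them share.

Zheng free within 09:00–17:00: 09:30–10:30, 11:30–12:30, 15:30–17:00.
Farrukh ∩ Zheng: 09:30–10:30, 11:30–12:30, 15:30–16:00.
Farrukh ∩ Zheng ∩ Ulrich: 09:30–10:30, 15:30–16:00.
Common window lengths: 60, 30 min; longest is 60.

60 minutes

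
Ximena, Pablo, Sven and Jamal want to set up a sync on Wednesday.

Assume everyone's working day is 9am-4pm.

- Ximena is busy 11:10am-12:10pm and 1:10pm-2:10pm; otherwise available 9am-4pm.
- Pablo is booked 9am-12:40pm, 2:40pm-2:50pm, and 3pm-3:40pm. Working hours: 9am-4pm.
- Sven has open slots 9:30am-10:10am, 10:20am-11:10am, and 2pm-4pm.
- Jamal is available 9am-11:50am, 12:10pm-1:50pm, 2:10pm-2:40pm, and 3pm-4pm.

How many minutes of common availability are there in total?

50 minutes

Ximena free within 09:00–16:00: 09:00–11:10, 12:10–13:10, 14:10–16:00.
Pablo free within 09:00–16:00: 12:40–14:40, 14:50–15:00, 15:40–16:00.
Ximena ∩ Pablo: 12:40–13:10, 14:10–14:40, 14:50–15:00, 15:40–16:00.
Ximena ∩ Pablo ∩ Sven: 14:10–14:40, 14:50–15:00, 15:40–16:00.
Ximena ∩ Pablo ∩ Sven ∩ Jamal: 14:10–14:40, 15:40–16:00.
Total common minutes: 30 + 20 = 50.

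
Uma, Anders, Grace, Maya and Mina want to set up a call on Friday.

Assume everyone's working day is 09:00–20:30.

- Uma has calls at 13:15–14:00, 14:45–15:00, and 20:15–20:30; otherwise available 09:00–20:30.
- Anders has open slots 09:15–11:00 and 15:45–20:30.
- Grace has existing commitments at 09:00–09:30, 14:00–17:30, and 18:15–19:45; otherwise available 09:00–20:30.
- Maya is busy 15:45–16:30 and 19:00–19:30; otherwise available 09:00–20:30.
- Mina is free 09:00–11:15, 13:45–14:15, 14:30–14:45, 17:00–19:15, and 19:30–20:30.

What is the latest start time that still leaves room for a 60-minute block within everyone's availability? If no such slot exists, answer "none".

Uma free within 09:00–20:30: 09:00–13:15, 14:00–14:45, 15:00–20:15.
Grace free within 09:00–20:30: 09:30–14:00, 17:30–18:15, 19:45–20:30.
Maya free within 09:00–20:30: 09:00–15:45, 16:30–19:00, 19:30–20:30.
Uma ∩ Anders: 09:15–11:00, 15:45–20:15.
Uma ∩ Anders ∩ Grace: 09:30–11:00, 17:30–18:15, 19:45–20:15.
Uma ∩ Anders ∩ Grace ∩ Maya: 09:30–11:00, 17:30–18:15, 19:45–20:15.
Uma ∩ Anders ∩ Grace ∩ Maya ∩ Mina: 09:30–11:00, 17:30–18:15, 19:45–20:15.
Windows ≥ 60 min: 09:30–11:00.
Latest start in the last window 09:30–11:00 is 11:00 − 60 min = 10:00.

10:00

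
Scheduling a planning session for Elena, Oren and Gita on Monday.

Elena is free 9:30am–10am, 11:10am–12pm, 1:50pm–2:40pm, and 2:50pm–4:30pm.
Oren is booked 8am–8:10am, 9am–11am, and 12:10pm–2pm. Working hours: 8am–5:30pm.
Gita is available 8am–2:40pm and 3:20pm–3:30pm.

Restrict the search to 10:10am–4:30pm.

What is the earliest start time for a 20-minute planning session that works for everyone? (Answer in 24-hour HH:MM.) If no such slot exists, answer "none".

11:10

Oren free within 08:00–17:30: 08:10–09:00, 11:00–12:10, 14:00–17:30.
Elena ∩ Oren: 11:10–12:00, 14:00–14:40, 14:50–16:30.
Elena ∩ Oren ∩ Gita: 11:10–12:00, 14:00–14:40, 15:20–15:30.
Restricted to 10:10–16:30: 11:10–12:00, 14:00–14:40, 15:20–15:30.
Windows ≥ 20 min: 11:10–12:00, 14:00–14:40.
Earliest such window starts at 11:10.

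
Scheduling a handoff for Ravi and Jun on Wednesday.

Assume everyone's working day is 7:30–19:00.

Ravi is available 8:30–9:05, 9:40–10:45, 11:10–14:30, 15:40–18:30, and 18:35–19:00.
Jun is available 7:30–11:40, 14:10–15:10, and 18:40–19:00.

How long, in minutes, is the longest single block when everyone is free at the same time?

Ravi ∩ Jun: 08:30–09:05, 09:40–10:45, 11:10–11:40, 14:10–14:30, 18:40–19:00.
Common window lengths: 35, 65, 30, 20, 20 min; longest is 65.

65 minutes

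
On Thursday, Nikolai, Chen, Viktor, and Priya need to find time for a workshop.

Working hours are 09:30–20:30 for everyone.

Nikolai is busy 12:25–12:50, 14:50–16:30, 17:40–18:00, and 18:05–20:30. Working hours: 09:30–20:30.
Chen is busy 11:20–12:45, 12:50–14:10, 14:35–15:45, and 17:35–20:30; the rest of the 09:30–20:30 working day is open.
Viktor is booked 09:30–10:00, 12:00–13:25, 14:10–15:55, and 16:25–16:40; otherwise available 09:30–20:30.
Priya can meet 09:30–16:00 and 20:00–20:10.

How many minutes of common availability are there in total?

Nikolai free within 09:30–20:30: 09:30–12:25, 12:50–14:50, 16:30–17:40, 18:00–18:05.
Chen free within 09:30–20:30: 09:30–11:20, 12:45–12:50, 14:10–14:35, 15:45–17:35.
Viktor free within 09:30–20:30: 10:00–12:00, 13:25–14:10, 15:55–16:25, 16:40–20:30.
Nikolai ∩ Chen: 09:30–11:20, 14:10–14:35, 16:30–17:35.
Nikolai ∩ Chen ∩ Viktor: 10:00–11:20, 16:40–17:35.
Nikolai ∩ Chen ∩ Viktor ∩ Priya: 10:00–11:20.
Total common minutes: 80.

80 minutes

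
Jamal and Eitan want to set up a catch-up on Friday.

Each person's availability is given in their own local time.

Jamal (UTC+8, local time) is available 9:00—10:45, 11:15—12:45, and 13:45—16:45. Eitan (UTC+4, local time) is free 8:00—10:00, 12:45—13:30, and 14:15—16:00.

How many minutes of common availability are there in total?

Jamal → UTC: 01:00–02:45, 03:15–04:45, 05:45–08:45.
Eitan → UTC: 04:00–06:00, 08:45–09:30, 10:15–12:00.
Jamal ∩ Eitan: 04:00–04:45, 05:45–06:00.
Total common minutes: 45 + 15 = 60.

60 minutes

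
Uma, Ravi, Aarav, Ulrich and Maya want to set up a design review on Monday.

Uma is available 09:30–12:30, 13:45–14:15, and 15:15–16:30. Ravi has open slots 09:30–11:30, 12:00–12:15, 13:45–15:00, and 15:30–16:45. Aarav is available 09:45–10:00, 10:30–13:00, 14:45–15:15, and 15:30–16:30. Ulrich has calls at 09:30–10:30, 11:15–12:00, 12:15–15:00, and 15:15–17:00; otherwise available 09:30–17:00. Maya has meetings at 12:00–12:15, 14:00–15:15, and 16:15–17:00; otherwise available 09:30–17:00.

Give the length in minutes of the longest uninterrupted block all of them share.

Ulrich free within 09:30–17:00: 10:30–11:15, 12:00–12:15, 15:00–15:15.
Maya free within 09:30–17:00: 09:30–12:00, 12:15–14:00, 15:15–16:15.
Uma ∩ Ravi: 09:30–11:30, 12:00–12:15, 13:45–14:15, 15:30–16:30.
Uma ∩ Ravi ∩ Aarav: 09:45–10:00, 10:30–11:30, 12:00–12:15, 15:30–16:30.
Uma ∩ Ravi ∩ Aarav ∩ Ulrich: 10:30–11:15, 12:00–12:15.
Uma ∩ Ravi ∩ Aarav ∩ Ulrich ∩ Maya: 10:30–11:15.
Single common window of 45 minutes.

45 minutes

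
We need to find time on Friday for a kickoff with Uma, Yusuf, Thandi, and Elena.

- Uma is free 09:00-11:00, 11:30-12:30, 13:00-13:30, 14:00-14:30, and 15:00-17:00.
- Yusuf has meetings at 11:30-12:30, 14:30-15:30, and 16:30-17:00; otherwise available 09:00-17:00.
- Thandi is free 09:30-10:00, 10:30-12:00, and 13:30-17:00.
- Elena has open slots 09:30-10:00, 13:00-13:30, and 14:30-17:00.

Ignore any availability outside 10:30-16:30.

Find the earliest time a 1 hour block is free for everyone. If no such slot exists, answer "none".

15:30

Yusuf free within 09:00–17:00: 09:00–11:30, 12:30–14:30, 15:30–16:30.
Uma ∩ Yusuf: 09:00–11:00, 13:00–13:30, 14:00–14:30, 15:30–16:30.
Uma ∩ Yusuf ∩ Thandi: 09:30–10:00, 10:30–11:00, 14:00–14:30, 15:30–16:30.
Uma ∩ Yusuf ∩ Thandi ∩ Elena: 09:30–10:00, 15:30–16:30.
Restricted to 10:30–16:30: 15:30–16:30.
Windows ≥ 60 min: 15:30–16:30.
Earliest such window starts at 15:30.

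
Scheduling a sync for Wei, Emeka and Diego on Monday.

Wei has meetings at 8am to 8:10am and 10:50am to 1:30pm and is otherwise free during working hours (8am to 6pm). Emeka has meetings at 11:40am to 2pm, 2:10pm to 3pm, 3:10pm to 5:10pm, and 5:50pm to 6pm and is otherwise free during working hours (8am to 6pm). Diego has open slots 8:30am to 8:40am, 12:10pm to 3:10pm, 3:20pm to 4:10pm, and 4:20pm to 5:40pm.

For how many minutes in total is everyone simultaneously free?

60 minutes

Wei free within 08:00–18:00: 08:10–10:50, 13:30–18:00.
Emeka free within 08:00–18:00: 08:00–11:40, 14:00–14:10, 15:00–15:10, 17:10–17:50.
Wei ∩ Emeka: 08:10–10:50, 14:00–14:10, 15:00–15:10, 17:10–17:50.
Wei ∩ Emeka ∩ Diego: 08:30–08:40, 14:00–14:10, 15:00–15:10, 17:10–17:40.
Total common minutes: 10 + 10 + 10 + 30 = 60.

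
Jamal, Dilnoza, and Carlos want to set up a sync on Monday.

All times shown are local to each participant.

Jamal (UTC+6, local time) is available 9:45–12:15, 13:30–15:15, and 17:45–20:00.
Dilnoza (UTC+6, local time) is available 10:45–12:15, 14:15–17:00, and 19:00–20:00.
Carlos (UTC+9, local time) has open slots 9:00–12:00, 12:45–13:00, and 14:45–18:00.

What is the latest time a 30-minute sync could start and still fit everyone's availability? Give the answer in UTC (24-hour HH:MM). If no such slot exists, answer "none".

Jamal → UTC: 03:45–06:15, 07:30–09:15, 11:45–14:00.
Dilnoza → UTC: 04:45–06:15, 08:15–11:00, 13:00–14:00.
Carlos → UTC: 00:00–03:00, 03:45–04:00, 05:45–09:00.
Jamal ∩ Dilnoza: 04:45–06:15, 08:15–09:15, 13:00–14:00.
Jamal ∩ Dilnoza ∩ Carlos: 05:45–06:15, 08:15–09:00.
Windows ≥ 30 min: 05:45–06:15, 08:15–09:00.
Latest start in the last window 08:15–09:00 is 09:00 − 30 min = 08:30.

08:30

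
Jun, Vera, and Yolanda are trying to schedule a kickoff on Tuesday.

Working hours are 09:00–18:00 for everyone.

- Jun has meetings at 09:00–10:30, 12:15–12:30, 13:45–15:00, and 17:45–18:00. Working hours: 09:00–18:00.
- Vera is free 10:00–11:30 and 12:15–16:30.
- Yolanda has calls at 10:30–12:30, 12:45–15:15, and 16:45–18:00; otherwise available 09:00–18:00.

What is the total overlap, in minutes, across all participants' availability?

90 minutes

Jun free within 09:00–18:00: 10:30–12:15, 12:30–13:45, 15:00–17:45.
Yolanda free within 09:00–18:00: 09:00–10:30, 12:30–12:45, 15:15–16:45.
Jun ∩ Vera: 10:30–11:30, 12:30–13:45, 15:00–16:30.
Jun ∩ Vera ∩ Yolanda: 12:30–12:45, 15:15–16:30.
Total common minutes: 15 + 75 = 90.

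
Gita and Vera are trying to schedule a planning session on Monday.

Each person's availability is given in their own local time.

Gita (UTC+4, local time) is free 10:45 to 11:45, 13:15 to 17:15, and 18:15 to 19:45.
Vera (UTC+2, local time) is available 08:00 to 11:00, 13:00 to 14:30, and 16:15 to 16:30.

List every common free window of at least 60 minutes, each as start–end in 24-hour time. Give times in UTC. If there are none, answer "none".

06:45–07:45, 11:00–12:30

Gita → UTC: 06:45–07:45, 09:15–13:15, 14:15–15:45.
Vera → UTC: 06:00–09:00, 11:00–12:30, 14:15–14:30.
Gita ∩ Vera: 06:45–07:45, 11:00–12:30, 14:15–14:30.
Windows ≥ 60 min: 06:45–07:45, 11:00–12:30.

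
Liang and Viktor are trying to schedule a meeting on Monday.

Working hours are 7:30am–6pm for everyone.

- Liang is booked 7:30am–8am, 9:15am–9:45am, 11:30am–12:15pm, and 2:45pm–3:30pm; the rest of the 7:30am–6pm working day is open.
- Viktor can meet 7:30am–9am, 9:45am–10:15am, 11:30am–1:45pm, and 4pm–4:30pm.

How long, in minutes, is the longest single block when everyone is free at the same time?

90 minutes

Liang free within 07:30–18:00: 08:00–09:15, 09:45–11:30, 12:15–14:45, 15:30–18:00.
Liang ∩ Viktor: 08:00–09:00, 09:45–10:15, 12:15–13:45, 16:00–16:30.
Common window lengths: 60, 30, 90, 30 min; longest is 90.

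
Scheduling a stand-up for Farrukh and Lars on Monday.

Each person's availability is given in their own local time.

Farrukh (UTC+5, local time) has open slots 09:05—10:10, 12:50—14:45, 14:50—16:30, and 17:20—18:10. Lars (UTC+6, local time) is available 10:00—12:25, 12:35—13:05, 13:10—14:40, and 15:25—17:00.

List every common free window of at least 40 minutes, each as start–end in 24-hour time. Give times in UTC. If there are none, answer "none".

04:05–05:10, 07:50–08:40, 09:50–11:00

Farrukh → UTC: 04:05–05:10, 07:50–09:45, 09:50–11:30, 12:20–13:10.
Lars → UTC: 04:00–06:25, 06:35–07:05, 07:10–08:40, 09:25–11:00.
Farrukh ∩ Lars: 04:05–05:10, 07:50–08:40, 09:25–09:45, 09:50–11:00.
Windows ≥ 40 min: 04:05–05:10, 07:50–08:40, 09:50–11:00.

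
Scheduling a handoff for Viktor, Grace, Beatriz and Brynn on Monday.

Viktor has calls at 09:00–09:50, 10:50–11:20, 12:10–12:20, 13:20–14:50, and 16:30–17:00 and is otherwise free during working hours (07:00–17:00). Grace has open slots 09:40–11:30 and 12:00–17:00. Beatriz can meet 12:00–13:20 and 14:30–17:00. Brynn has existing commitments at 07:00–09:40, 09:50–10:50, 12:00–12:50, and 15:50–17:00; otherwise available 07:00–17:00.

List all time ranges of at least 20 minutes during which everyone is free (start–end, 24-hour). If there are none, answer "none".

Viktor free within 07:00–17:00: 07:00–09:00, 09:50–10:50, 11:20–12:10, 12:20–13:20, 14:50–16:30.
Brynn free within 07:00–17:00: 09:40–09:50, 10:50–12:00, 12:50–15:50.
Viktor ∩ Grace: 09:50–10:50, 11:20–11:30, 12:00–12:10, 12:20–13:20, 14:50–16:30.
Viktor ∩ Grace ∩ Beatriz: 12:00–12:10, 12:20–13:20, 14:50–16:30.
Viktor ∩ Grace ∩ Beatriz ∩ Brynn: 12:50–13:20, 14:50–15:50.
Windows ≥ 20 min: 12:50–13:20, 14:50–15:50.

12:50–13:20, 14:50–15:50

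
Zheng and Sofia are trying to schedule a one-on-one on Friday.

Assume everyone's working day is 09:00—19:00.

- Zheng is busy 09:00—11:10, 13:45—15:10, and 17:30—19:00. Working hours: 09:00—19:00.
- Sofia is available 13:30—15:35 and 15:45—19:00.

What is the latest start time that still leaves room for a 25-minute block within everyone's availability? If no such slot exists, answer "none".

Zheng free within 09:00–19:00: 11:10–13:45, 15:10–17:30.
Zheng ∩ Sofia: 13:30–13:45, 15:10–15:35, 15:45–17:30.
Windows ≥ 25 min: 15:10–15:35, 15:45–17:30.
Latest start in the last window 15:45–17:30 is 17:30 − 25 min = 17:05.

17:05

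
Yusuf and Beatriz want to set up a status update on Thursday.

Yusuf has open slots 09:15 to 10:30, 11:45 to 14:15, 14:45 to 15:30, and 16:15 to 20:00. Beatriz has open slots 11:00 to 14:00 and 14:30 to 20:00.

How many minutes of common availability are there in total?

405 minutes

Yusuf ∩ Beatriz: 11:45–14:00, 14:45–15:30, 16:15–20:00.
Total common minutes: 135 + 45 + 225 = 405.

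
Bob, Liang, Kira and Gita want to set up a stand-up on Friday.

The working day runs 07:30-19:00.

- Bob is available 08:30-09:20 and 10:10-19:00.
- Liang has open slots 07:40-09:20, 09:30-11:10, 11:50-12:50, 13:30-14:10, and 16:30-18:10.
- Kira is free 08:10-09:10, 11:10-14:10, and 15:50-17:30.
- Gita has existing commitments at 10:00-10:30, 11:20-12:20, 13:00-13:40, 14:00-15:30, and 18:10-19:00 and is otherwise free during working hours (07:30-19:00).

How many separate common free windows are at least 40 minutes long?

2

Gita free within 07:30–19:00: 07:30–10:00, 10:30–11:20, 12:20–13:00, 13:40–14:00, 15:30–18:10.
Bob ∩ Liang: 08:30–09:20, 10:10–11:10, 11:50–12:50, 13:30–14:10, 16:30–18:10.
Bob ∩ Liang ∩ Kira: 08:30–09:10, 11:50–12:50, 13:30–14:10, 16:30–17:30.
Bob ∩ Liang ∩ Kira ∩ Gita: 08:30–09:10, 12:20–12:50, 13:40–14:00, 16:30–17:30.
Windows ≥ 40 min: 08:30–09:10, 16:30–17:30.
That's 2 windows.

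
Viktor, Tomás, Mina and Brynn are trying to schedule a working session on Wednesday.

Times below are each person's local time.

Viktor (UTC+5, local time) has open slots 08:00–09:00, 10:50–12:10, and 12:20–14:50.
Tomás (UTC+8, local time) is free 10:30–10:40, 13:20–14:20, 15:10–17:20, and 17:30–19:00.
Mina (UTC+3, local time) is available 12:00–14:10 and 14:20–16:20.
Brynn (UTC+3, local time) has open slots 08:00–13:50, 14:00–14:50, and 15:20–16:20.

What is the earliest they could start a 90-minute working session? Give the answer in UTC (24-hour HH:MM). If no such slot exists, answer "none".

none

Viktor → UTC: 03:00–04:00, 05:50–07:10, 07:20–09:50.
Tomás → UTC: 02:30–02:40, 05:20–06:20, 07:10–09:20, 09:30–11:00.
Mina → UTC: 09:00–11:10, 11:20–13:20.
Brynn → UTC: 05:00–10:50, 11:00–11:50, 12:20–13:20.
Viktor ∩ Tomás: 05:50–06:20, 07:20–09:20, 09:30–09:50.
Viktor ∩ Tomás ∩ Mina: 09:00–09:20, 09:30–09:50.
Viktor ∩ Tomás ∩ Mina ∩ Brynn: 09:00–09:20, 09:30–09:50.
Windows ≥ 90 min: (none).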